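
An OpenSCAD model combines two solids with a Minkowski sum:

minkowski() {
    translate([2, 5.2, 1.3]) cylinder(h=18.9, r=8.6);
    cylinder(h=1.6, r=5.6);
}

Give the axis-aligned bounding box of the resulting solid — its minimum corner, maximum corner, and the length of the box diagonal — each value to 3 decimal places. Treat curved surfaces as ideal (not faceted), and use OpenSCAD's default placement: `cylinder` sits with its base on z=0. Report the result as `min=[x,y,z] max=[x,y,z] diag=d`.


min=[-12.200,-9.000,1.300] max=[16.200,19.400,21.800] diag=45.093

A = translate([2, 5.2, 1.3]) cylinder(h=18.9, r=8.6) → bbox [-6.6,-3.4,1.3] .. [10.6,13.8,20.2]
B = cylinder(h=1.6, r=5.6) → bbox [-5.6,-5.6,0] .. [5.6,5.6,1.6]
lo = A.lo+B.lo = [-6.6-5.6, -3.4-5.6, 1.3+0] = [-12.200,-9.000,1.300]
hi = A.hi+B.hi = [10.6+5.6, 13.8+5.6, 20.2+1.6] = [16.200,19.400,21.800]
diag = √(28.4²+28.4²+20.5²) = √2033.37 = 45.093


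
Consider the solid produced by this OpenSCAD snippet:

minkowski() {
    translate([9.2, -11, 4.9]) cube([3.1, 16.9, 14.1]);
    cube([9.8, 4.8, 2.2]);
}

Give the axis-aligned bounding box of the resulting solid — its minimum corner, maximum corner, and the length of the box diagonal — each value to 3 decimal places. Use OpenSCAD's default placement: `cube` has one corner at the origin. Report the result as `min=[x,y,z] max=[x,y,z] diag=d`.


min=[9.200,-11.000,4.900] max=[22.100,10.700,21.200] diag=30.050

A = translate([9.2, -11, 4.9]) cube([3.1, 16.9, 14.1]) → bbox [9.2,-11,4.9] .. [12.3,5.9,19]
B = cube([9.8, 4.8, 2.2]) → bbox [0,0,0] .. [9.8,4.8,2.2]
lo = A.lo+B.lo = [9.2+0, -11+0, 4.9+0] = [9.200,-11.000,4.900]
hi = A.hi+B.hi = [12.3+9.8, 5.9+4.8, 19+2.2] = [22.100,10.700,21.200]
diag = √(12.9²+21.7²+16.3²) = √902.99 = 30.050


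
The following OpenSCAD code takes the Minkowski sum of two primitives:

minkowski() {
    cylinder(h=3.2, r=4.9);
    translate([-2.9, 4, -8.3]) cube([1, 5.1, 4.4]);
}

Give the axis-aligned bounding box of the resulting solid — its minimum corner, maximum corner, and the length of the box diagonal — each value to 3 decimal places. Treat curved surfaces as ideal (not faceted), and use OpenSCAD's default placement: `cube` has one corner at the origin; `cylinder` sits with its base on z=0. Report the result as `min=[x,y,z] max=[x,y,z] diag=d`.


min=[-7.800,-0.900,-8.300] max=[3.000,14.000,-0.700] diag=19.910

A = translate([-2.9, 4, -8.3]) cube([1, 5.1, 4.4]) → bbox [-2.9,4,-8.3] .. [-1.9,9.1,-3.9]
B = cylinder(h=3.2, r=4.9) → bbox [-4.9,-4.9,0] .. [4.9,4.9,3.2]
lo = A.lo+B.lo = [-2.9-4.9, 4-4.9, -8.3+0] = [-7.800,-0.900,-8.300]
hi = A.hi+B.hi = [-1.9+4.9, 9.1+4.9, -3.9+3.2] = [3.000,14.000,-0.700]
diag = √(10.8²+14.9²+7.6²) = √396.41 = 19.910


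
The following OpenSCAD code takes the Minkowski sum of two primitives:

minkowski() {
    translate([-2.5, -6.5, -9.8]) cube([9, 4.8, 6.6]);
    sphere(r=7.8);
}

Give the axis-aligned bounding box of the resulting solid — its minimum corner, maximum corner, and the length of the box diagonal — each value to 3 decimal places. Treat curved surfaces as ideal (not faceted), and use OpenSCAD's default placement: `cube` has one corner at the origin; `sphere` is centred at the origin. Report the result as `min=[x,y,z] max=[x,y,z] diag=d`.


A = translate([-2.5, -6.5, -9.8]) cube([9, 4.8, 6.6]) → bbox [-2.5,-6.5,-9.8] .. [6.5,-1.7,-3.2]
B = sphere(r=7.8) → bbox [-7.8,-7.8,-7.8] .. [7.8,7.8,7.8]
lo = A.lo+B.lo = [-2.5-7.8, -6.5-7.8, -9.8-7.8] = [-10.300,-14.300,-17.600]
hi = A.hi+B.hi = [6.5+7.8, -1.7+7.8, -3.2+7.8] = [14.300,6.100,4.600]
diag = √(24.6²+20.4²+22.2²) = √1514.16 = 38.912

min=[-10.300,-14.300,-17.600] max=[14.300,6.100,4.600] diag=38.912


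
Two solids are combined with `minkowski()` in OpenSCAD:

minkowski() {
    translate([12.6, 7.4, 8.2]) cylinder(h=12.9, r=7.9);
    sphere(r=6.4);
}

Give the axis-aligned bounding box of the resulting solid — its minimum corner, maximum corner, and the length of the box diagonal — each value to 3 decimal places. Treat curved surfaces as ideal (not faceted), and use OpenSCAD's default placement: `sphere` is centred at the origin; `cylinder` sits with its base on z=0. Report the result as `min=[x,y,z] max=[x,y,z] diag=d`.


A = translate([12.6, 7.4, 8.2]) cylinder(h=12.9, r=7.9) → bbox [4.7,-0.5,8.2] .. [20.5,15.3,21.1]
B = sphere(r=6.4) → bbox [-6.4,-6.4,-6.4] .. [6.4,6.4,6.4]
lo = A.lo+B.lo = [4.7-6.4, -0.5-6.4, 8.2-6.4] = [-1.700,-6.900,1.800]
hi = A.hi+B.hi = [20.5+6.4, 15.3+6.4, 21.1+6.4] = [26.900,21.700,27.500]
diag = √(28.6²+28.6²+25.7²) = √2296.41 = 47.921

min=[-1.700,-6.900,1.800] max=[26.900,21.700,27.500] diag=47.921


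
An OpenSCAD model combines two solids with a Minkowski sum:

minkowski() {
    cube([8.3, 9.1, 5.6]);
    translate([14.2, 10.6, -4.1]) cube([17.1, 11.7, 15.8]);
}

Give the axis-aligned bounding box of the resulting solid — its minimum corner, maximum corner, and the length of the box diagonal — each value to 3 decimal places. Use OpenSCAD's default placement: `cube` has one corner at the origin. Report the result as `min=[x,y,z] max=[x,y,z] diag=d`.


min=[14.200,10.600,-4.100] max=[39.600,31.400,17.300] diag=39.189

A = translate([14.2, 10.6, -4.1]) cube([17.1, 11.7, 15.8]) → bbox [14.2,10.6,-4.1] .. [31.3,22.3,11.7]
B = cube([8.3, 9.1, 5.6]) → bbox [0,0,0] .. [8.3,9.1,5.6]
lo = A.lo+B.lo = [14.2+0, 10.6+0, -4.1+0] = [14.200,10.600,-4.100]
hi = A.hi+B.hi = [31.3+8.3, 22.3+9.1, 11.7+5.6] = [39.600,31.400,17.300]
diag = √(25.4²+20.8²+21.4²) = √1535.76 = 39.189


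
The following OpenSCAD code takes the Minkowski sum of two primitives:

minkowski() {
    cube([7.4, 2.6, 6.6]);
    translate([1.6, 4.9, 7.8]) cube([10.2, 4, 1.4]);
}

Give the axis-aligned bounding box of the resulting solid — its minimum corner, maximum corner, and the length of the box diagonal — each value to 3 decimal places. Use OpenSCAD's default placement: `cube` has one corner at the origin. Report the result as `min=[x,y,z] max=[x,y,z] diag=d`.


min=[1.600,4.900,7.800] max=[19.200,11.500,15.800] diag=20.428

A = translate([1.6, 4.9, 7.8]) cube([10.2, 4, 1.4]) → bbox [1.6,4.9,7.8] .. [11.8,8.9,9.2]
B = cube([7.4, 2.6, 6.6]) → bbox [0,0,0] .. [7.4,2.6,6.6]
lo = A.lo+B.lo = [1.6+0, 4.9+0, 7.8+0] = [1.600,4.900,7.800]
hi = A.hi+B.hi = [11.8+7.4, 8.9+2.6, 9.2+6.6] = [19.200,11.500,15.800]
diag = √(17.6²+6.6²+8²) = √417.32 = 20.428


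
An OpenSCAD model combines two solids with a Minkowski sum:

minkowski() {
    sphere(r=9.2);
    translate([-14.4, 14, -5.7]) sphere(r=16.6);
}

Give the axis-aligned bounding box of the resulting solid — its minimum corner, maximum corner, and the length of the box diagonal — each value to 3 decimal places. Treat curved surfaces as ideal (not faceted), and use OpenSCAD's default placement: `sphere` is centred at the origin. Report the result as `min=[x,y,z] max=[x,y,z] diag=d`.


min=[-40.200,-11.800,-31.500] max=[11.400,39.800,20.100] diag=89.374

A = translate([-14.4, 14, -5.7]) sphere(r=16.6) → bbox [-31,-2.6,-22.3] .. [2.2,30.6,10.9]
B = sphere(r=9.2) → bbox [-9.2,-9.2,-9.2] .. [9.2,9.2,9.2]
lo = A.lo+B.lo = [-31-9.2, -2.6-9.2, -22.3-9.2] = [-40.200,-11.800,-31.500]
hi = A.hi+B.hi = [2.2+9.2, 30.6+9.2, 10.9+9.2] = [11.400,39.800,20.100]
diag = √(51.6²+51.6²+51.6²) = √7987.68 = 89.374


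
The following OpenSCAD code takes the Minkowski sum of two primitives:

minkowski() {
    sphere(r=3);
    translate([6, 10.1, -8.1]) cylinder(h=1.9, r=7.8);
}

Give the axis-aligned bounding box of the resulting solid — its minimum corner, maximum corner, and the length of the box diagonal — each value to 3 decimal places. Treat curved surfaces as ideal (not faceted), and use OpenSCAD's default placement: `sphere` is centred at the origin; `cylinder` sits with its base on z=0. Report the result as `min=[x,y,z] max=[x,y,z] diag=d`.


min=[-4.800,-0.700,-11.100] max=[16.800,20.900,-3.200] diag=31.552

A = translate([6, 10.1, -8.1]) cylinder(h=1.9, r=7.8) → bbox [-1.8,2.3,-8.1] .. [13.8,17.9,-6.2]
B = sphere(r=3) → bbox [-3,-3,-3] .. [3,3,3]
lo = A.lo+B.lo = [-1.8-3, 2.3-3, -8.1-3] = [-4.800,-0.700,-11.100]
hi = A.hi+B.hi = [13.8+3, 17.9+3, -6.2+3] = [16.800,20.900,-3.200]
diag = √(21.6²+21.6²+7.9²) = √995.53 = 31.552


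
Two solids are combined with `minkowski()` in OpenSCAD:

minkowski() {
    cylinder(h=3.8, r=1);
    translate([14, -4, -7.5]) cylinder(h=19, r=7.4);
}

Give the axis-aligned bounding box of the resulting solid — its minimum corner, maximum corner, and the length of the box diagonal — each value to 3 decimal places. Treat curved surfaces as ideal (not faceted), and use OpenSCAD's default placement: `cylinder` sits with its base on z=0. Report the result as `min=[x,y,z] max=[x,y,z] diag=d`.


A = translate([14, -4, -7.5]) cylinder(h=19, r=7.4) → bbox [6.6,-11.4,-7.5] .. [21.4,3.4,11.5]
B = cylinder(h=3.8, r=1) → bbox [-1,-1,0] .. [1,1,3.8]
lo = A.lo+B.lo = [6.6-1, -11.4-1, -7.5+0] = [5.600,-12.400,-7.500]
hi = A.hi+B.hi = [21.4+1, 3.4+1, 11.5+3.8] = [22.400,4.400,15.300]
diag = √(16.8²+16.8²+22.8²) = √1084.32 = 32.929

min=[5.600,-12.400,-7.500] max=[22.400,4.400,15.300] diag=32.929


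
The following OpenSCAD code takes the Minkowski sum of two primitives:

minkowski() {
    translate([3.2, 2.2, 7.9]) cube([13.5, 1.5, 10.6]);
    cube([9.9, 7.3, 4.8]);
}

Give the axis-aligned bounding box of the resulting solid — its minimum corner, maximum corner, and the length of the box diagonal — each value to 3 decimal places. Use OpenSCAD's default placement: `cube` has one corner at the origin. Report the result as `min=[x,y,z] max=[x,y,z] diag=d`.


min=[3.200,2.200,7.900] max=[26.600,11.000,23.300] diag=29.363

A = translate([3.2, 2.2, 7.9]) cube([13.5, 1.5, 10.6]) → bbox [3.2,2.2,7.9] .. [16.7,3.7,18.5]
B = cube([9.9, 7.3, 4.8]) → bbox [0,0,0] .. [9.9,7.3,4.8]
lo = A.lo+B.lo = [3.2+0, 2.2+0, 7.9+0] = [3.200,2.200,7.900]
hi = A.hi+B.hi = [16.7+9.9, 3.7+7.3, 18.5+4.8] = [26.600,11.000,23.300]
diag = √(23.4²+8.8²+15.4²) = √862.16 = 29.363


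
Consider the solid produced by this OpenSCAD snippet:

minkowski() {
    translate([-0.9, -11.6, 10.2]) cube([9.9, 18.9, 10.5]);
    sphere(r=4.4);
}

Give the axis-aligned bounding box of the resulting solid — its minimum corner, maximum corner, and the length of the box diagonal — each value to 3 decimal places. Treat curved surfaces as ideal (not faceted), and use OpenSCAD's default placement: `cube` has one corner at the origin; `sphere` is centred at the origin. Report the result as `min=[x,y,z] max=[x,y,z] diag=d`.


min=[-5.300,-16.000,5.800] max=[13.400,11.700,25.100] diag=38.594

A = translate([-0.9, -11.6, 10.2]) cube([9.9, 18.9, 10.5]) → bbox [-0.9,-11.6,10.2] .. [9,7.3,20.7]
B = sphere(r=4.4) → bbox [-4.4,-4.4,-4.4] .. [4.4,4.4,4.4]
lo = A.lo+B.lo = [-0.9-4.4, -11.6-4.4, 10.2-4.4] = [-5.300,-16.000,5.800]
hi = A.hi+B.hi = [9+4.4, 7.3+4.4, 20.7+4.4] = [13.400,11.700,25.100]
diag = √(18.7²+27.7²+19.3²) = √1489.47 = 38.594


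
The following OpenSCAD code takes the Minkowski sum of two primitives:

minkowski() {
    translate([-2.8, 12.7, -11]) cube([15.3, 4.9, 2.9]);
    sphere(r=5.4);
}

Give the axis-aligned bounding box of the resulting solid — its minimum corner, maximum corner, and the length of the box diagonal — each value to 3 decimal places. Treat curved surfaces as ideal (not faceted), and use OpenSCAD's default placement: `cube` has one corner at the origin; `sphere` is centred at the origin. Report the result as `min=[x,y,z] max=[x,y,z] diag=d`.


min=[-8.200,7.300,-16.400] max=[17.900,23.000,-2.700] diag=33.397

A = translate([-2.8, 12.7, -11]) cube([15.3, 4.9, 2.9]) → bbox [-2.8,12.7,-11] .. [12.5,17.6,-8.1]
B = sphere(r=5.4) → bbox [-5.4,-5.4,-5.4] .. [5.4,5.4,5.4]
lo = A.lo+B.lo = [-2.8-5.4, 12.7-5.4, -11-5.4] = [-8.200,7.300,-16.400]
hi = A.hi+B.hi = [12.5+5.4, 17.6+5.4, -8.1+5.4] = [17.900,23.000,-2.700]
diag = √(26.1²+15.7²+13.7²) = √1115.39 = 33.397


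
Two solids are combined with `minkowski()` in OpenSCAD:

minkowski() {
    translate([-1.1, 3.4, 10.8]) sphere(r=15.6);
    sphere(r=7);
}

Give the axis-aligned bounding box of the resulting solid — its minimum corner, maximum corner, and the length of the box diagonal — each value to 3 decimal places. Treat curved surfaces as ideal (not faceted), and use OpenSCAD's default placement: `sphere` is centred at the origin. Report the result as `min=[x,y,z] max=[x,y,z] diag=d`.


A = translate([-1.1, 3.4, 10.8]) sphere(r=15.6) → bbox [-16.7,-12.2,-4.8] .. [14.5,19,26.4]
B = sphere(r=7) → bbox [-7,-7,-7] .. [7,7,7]
lo = A.lo+B.lo = [-16.7-7, -12.2-7, -4.8-7] = [-23.700,-19.200,-11.800]
hi = A.hi+B.hi = [14.5+7, 19+7, 26.4+7] = [21.500,26.000,33.400]
diag = √(45.2²+45.2²+45.2²) = √6129.12 = 78.289

min=[-23.700,-19.200,-11.800] max=[21.500,26.000,33.400] diag=78.289


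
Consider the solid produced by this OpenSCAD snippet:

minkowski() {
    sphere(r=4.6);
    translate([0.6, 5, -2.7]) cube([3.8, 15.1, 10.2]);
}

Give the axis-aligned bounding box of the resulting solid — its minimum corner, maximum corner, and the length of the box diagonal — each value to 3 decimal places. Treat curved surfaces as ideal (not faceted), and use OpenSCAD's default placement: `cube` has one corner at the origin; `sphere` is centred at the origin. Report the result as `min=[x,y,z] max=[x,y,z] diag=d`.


min=[-4.000,0.400,-7.300] max=[9.000,24.700,12.100] diag=33.702

A = translate([0.6, 5, -2.7]) cube([3.8, 15.1, 10.2]) → bbox [0.6,5,-2.7] .. [4.4,20.1,7.5]
B = sphere(r=4.6) → bbox [-4.6,-4.6,-4.6] .. [4.6,4.6,4.6]
lo = A.lo+B.lo = [0.6-4.6, 5-4.6, -2.7-4.6] = [-4.000,0.400,-7.300]
hi = A.hi+B.hi = [4.4+4.6, 20.1+4.6, 7.5+4.6] = [9.000,24.700,12.100]
diag = √(13²+24.3²+19.4²) = √1135.85 = 33.702


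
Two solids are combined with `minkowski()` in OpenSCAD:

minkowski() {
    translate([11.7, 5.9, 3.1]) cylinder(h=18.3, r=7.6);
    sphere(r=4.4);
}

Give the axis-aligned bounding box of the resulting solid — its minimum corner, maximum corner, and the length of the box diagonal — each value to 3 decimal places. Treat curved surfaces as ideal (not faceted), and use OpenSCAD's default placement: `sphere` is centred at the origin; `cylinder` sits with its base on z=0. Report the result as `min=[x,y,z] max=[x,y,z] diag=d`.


min=[-0.300,-6.100,-1.300] max=[23.700,17.900,25.800] diag=43.433

A = translate([11.7, 5.9, 3.1]) cylinder(h=18.3, r=7.6) → bbox [4.1,-1.7,3.1] .. [19.3,13.5,21.4]
B = sphere(r=4.4) → bbox [-4.4,-4.4,-4.4] .. [4.4,4.4,4.4]
lo = A.lo+B.lo = [4.1-4.4, -1.7-4.4, 3.1-4.4] = [-0.300,-6.100,-1.300]
hi = A.hi+B.hi = [19.3+4.4, 13.5+4.4, 21.4+4.4] = [23.700,17.900,25.800]
diag = √(24²+24²+27.1²) = √1886.41 = 43.433


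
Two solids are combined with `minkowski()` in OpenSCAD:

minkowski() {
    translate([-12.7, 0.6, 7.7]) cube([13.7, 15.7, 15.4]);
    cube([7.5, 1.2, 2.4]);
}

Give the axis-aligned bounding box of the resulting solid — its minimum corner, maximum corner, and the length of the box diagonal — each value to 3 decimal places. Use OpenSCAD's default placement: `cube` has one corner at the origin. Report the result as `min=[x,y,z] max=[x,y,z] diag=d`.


min=[-12.700,0.600,7.700] max=[8.500,17.500,25.500] diag=32.433

A = translate([-12.7, 0.6, 7.7]) cube([13.7, 15.7, 15.4]) → bbox [-12.7,0.6,7.7] .. [1,16.3,23.1]
B = cube([7.5, 1.2, 2.4]) → bbox [0,0,0] .. [7.5,1.2,2.4]
lo = A.lo+B.lo = [-12.7+0, 0.6+0, 7.7+0] = [-12.700,0.600,7.700]
hi = A.hi+B.hi = [1+7.5, 16.3+1.2, 23.1+2.4] = [8.500,17.500,25.500]
diag = √(21.2²+16.9²+17.8²) = √1051.89 = 32.433


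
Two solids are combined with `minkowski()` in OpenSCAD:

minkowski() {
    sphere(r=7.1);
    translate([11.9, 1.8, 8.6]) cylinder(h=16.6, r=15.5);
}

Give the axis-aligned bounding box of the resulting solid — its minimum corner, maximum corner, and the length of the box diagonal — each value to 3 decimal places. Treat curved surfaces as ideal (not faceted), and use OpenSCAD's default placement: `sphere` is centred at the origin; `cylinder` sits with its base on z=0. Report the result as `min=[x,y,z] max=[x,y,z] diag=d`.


min=[-10.700,-20.800,1.500] max=[34.500,24.400,32.300] diag=70.956

A = translate([11.9, 1.8, 8.6]) cylinder(h=16.6, r=15.5) → bbox [-3.6,-13.7,8.6] .. [27.4,17.3,25.2]
B = sphere(r=7.1) → bbox [-7.1,-7.1,-7.1] .. [7.1,7.1,7.1]
lo = A.lo+B.lo = [-3.6-7.1, -13.7-7.1, 8.6-7.1] = [-10.700,-20.800,1.500]
hi = A.hi+B.hi = [27.4+7.1, 17.3+7.1, 25.2+7.1] = [34.500,24.400,32.300]
diag = √(45.2²+45.2²+30.8²) = √5034.72 = 70.956


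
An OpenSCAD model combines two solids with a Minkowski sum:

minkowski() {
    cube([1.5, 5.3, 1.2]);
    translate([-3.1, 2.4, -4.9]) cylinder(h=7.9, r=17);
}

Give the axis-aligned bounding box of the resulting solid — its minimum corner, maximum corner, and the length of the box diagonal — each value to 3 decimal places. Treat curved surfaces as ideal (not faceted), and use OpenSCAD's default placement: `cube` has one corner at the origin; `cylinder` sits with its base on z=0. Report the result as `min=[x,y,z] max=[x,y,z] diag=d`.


min=[-20.100,-14.600,-4.900] max=[15.400,24.700,4.200] diag=53.736

A = translate([-3.1, 2.4, -4.9]) cylinder(h=7.9, r=17) → bbox [-20.1,-14.6,-4.9] .. [13.9,19.4,3]
B = cube([1.5, 5.3, 1.2]) → bbox [0,0,0] .. [1.5,5.3,1.2]
lo = A.lo+B.lo = [-20.1+0, -14.6+0, -4.9+0] = [-20.100,-14.600,-4.900]
hi = A.hi+B.hi = [13.9+1.5, 19.4+5.3, 3+1.2] = [15.400,24.700,4.200]
diag = √(35.5²+39.3²+9.1²) = √2887.55 = 53.736


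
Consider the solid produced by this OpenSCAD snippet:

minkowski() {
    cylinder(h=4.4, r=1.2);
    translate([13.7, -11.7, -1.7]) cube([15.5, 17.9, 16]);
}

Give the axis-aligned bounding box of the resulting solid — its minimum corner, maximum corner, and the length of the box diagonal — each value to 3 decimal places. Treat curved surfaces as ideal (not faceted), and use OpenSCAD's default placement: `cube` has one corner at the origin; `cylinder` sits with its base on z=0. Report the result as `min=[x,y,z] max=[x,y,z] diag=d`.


A = translate([13.7, -11.7, -1.7]) cube([15.5, 17.9, 16]) → bbox [13.7,-11.7,-1.7] .. [29.2,6.2,14.3]
B = cylinder(h=4.4, r=1.2) → bbox [-1.2,-1.2,0] .. [1.2,1.2,4.4]
lo = A.lo+B.lo = [13.7-1.2, -11.7-1.2, -1.7+0] = [12.500,-12.900,-1.700]
hi = A.hi+B.hi = [29.2+1.2, 6.2+1.2, 14.3+4.4] = [30.400,7.400,18.700]
diag = √(17.9²+20.3²+20.4²) = √1148.66 = 33.892

min=[12.500,-12.900,-1.700] max=[30.400,7.400,18.700] diag=33.892


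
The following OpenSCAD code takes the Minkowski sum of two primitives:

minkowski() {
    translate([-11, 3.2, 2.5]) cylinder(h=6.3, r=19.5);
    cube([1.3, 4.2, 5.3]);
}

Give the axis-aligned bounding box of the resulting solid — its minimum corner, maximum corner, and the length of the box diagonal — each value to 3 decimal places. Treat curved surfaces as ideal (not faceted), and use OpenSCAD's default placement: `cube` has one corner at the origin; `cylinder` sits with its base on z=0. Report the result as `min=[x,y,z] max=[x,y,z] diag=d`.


A = translate([-11, 3.2, 2.5]) cylinder(h=6.3, r=19.5) → bbox [-30.5,-16.3,2.5] .. [8.5,22.7,8.8]
B = cube([1.3, 4.2, 5.3]) → bbox [0,0,0] .. [1.3,4.2,5.3]
lo = A.lo+B.lo = [-30.5+0, -16.3+0, 2.5+0] = [-30.500,-16.300,2.500]
hi = A.hi+B.hi = [8.5+1.3, 22.7+4.2, 8.8+5.3] = [9.800,26.900,14.100]
diag = √(40.3²+43.2²+11.6²) = √3624.89 = 60.207

min=[-30.500,-16.300,2.500] max=[9.800,26.900,14.100] diag=60.207


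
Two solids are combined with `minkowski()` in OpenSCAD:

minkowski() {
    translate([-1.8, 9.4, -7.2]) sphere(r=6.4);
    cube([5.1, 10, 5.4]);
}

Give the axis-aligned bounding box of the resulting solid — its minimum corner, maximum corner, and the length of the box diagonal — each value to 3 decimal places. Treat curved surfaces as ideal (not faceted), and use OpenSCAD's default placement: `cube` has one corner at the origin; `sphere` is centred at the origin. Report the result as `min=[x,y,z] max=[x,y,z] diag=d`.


min=[-8.200,3.000,-13.600] max=[9.700,25.800,4.600] diag=34.227

A = translate([-1.8, 9.4, -7.2]) sphere(r=6.4) → bbox [-8.2,3,-13.6] .. [4.6,15.8,-0.8]
B = cube([5.1, 10, 5.4]) → bbox [0,0,0] .. [5.1,10,5.4]
lo = A.lo+B.lo = [-8.2+0, 3+0, -13.6+0] = [-8.200,3.000,-13.600]
hi = A.hi+B.hi = [4.6+5.1, 15.8+10, -0.8+5.4] = [9.700,25.800,4.600]
diag = √(17.9²+22.8²+18.2²) = √1171.49 = 34.227


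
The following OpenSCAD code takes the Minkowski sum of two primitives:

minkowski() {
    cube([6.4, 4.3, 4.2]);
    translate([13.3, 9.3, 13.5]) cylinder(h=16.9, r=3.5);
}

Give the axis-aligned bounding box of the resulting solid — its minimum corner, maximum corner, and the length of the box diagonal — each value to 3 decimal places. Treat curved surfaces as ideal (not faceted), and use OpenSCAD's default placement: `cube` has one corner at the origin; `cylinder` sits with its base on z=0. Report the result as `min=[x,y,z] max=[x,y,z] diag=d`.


min=[9.800,5.800,13.500] max=[23.200,17.100,34.600] diag=27.431

A = translate([13.3, 9.3, 13.5]) cylinder(h=16.9, r=3.5) → bbox [9.8,5.8,13.5] .. [16.8,12.8,30.4]
B = cube([6.4, 4.3, 4.2]) → bbox [0,0,0] .. [6.4,4.3,4.2]
lo = A.lo+B.lo = [9.8+0, 5.8+0, 13.5+0] = [9.800,5.800,13.500]
hi = A.hi+B.hi = [16.8+6.4, 12.8+4.3, 30.4+4.2] = [23.200,17.100,34.600]
diag = √(13.4²+11.3²+21.1²) = √752.46 = 27.431


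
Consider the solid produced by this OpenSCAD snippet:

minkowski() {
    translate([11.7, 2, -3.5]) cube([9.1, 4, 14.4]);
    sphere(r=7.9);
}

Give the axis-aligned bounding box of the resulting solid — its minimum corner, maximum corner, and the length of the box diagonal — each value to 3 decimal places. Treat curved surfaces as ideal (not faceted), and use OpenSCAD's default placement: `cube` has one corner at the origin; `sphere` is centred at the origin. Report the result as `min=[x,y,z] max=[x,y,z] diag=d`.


A = translate([11.7, 2, -3.5]) cube([9.1, 4, 14.4]) → bbox [11.7,2,-3.5] .. [20.8,6,10.9]
B = sphere(r=7.9) → bbox [-7.9,-7.9,-7.9] .. [7.9,7.9,7.9]
lo = A.lo+B.lo = [11.7-7.9, 2-7.9, -3.5-7.9] = [3.800,-5.900,-11.400]
hi = A.hi+B.hi = [20.8+7.9, 6+7.9, 10.9+7.9] = [28.700,13.900,18.800]
diag = √(24.9²+19.8²+30.2²) = √1924.09 = 43.864

min=[3.800,-5.900,-11.400] max=[28.700,13.900,18.800] diag=43.864


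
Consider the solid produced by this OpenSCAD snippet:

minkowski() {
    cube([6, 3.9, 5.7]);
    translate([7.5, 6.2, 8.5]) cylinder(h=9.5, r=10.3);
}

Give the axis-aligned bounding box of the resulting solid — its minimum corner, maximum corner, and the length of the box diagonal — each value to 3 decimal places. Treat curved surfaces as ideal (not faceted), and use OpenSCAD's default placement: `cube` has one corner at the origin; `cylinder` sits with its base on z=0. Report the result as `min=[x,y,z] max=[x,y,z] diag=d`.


A = translate([7.5, 6.2, 8.5]) cylinder(h=9.5, r=10.3) → bbox [-2.8,-4.1,8.5] .. [17.8,16.5,18]
B = cube([6, 3.9, 5.7]) → bbox [0,0,0] .. [6,3.9,5.7]
lo = A.lo+B.lo = [-2.8+0, -4.1+0, 8.5+0] = [-2.800,-4.100,8.500]
hi = A.hi+B.hi = [17.8+6, 16.5+3.9, 18+5.7] = [23.800,20.400,23.700]
diag = √(26.6²+24.5²+15.2²) = √1538.85 = 39.228

min=[-2.800,-4.100,8.500] max=[23.800,20.400,23.700] diag=39.228


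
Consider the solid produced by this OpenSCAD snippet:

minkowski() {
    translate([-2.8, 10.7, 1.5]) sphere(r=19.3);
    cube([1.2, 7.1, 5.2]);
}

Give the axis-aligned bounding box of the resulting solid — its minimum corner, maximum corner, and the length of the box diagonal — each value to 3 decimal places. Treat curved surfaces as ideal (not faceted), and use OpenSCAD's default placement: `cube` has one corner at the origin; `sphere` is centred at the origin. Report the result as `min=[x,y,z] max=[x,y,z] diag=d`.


A = translate([-2.8, 10.7, 1.5]) sphere(r=19.3) → bbox [-22.1,-8.6,-17.8] .. [16.5,30,20.8]
B = cube([1.2, 7.1, 5.2]) → bbox [0,0,0] .. [1.2,7.1,5.2]
lo = A.lo+B.lo = [-22.1+0, -8.6+0, -17.8+0] = [-22.100,-8.600,-17.800]
hi = A.hi+B.hi = [16.5+1.2, 30+7.1, 20.8+5.2] = [17.700,37.100,26.000]
diag = √(39.8²+45.7²+43.8²) = √5590.97 = 74.773

min=[-22.100,-8.600,-17.800] max=[17.700,37.100,26.000] diag=74.773


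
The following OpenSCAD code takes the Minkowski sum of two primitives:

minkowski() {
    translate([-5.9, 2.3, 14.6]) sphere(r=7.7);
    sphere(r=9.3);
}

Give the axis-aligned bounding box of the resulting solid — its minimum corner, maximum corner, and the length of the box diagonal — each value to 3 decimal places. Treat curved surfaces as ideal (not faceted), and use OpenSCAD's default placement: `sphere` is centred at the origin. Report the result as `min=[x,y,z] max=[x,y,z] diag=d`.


A = translate([-5.9, 2.3, 14.6]) sphere(r=7.7) → bbox [-13.6,-5.4,6.9] .. [1.8,10,22.3]
B = sphere(r=9.3) → bbox [-9.3,-9.3,-9.3] .. [9.3,9.3,9.3]
lo = A.lo+B.lo = [-13.6-9.3, -5.4-9.3, 6.9-9.3] = [-22.900,-14.700,-2.400]
hi = A.hi+B.hi = [1.8+9.3, 10+9.3, 22.3+9.3] = [11.100,19.300,31.600]
diag = √(34²+34²+34²) = √3468 = 58.890

min=[-22.900,-14.700,-2.400] max=[11.100,19.300,31.600] diag=58.890


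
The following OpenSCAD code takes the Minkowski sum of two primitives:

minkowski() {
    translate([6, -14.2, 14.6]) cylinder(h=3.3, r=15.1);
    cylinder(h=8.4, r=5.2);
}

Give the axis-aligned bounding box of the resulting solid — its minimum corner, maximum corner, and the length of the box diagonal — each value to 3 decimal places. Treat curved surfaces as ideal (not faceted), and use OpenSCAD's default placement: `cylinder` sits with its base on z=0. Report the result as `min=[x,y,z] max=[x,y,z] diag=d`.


A = translate([6, -14.2, 14.6]) cylinder(h=3.3, r=15.1) → bbox [-9.1,-29.3,14.6] .. [21.1,0.9,17.9]
B = cylinder(h=8.4, r=5.2) → bbox [-5.2,-5.2,0] .. [5.2,5.2,8.4]
lo = A.lo+B.lo = [-9.1-5.2, -29.3-5.2, 14.6+0] = [-14.300,-34.500,14.600]
hi = A.hi+B.hi = [21.1+5.2, 0.9+5.2, 17.9+8.4] = [26.300,6.100,26.300]
diag = √(40.6²+40.6²+11.7²) = √3433.61 = 58.597

min=[-14.300,-34.500,14.600] max=[26.300,6.100,26.300] diag=58.597


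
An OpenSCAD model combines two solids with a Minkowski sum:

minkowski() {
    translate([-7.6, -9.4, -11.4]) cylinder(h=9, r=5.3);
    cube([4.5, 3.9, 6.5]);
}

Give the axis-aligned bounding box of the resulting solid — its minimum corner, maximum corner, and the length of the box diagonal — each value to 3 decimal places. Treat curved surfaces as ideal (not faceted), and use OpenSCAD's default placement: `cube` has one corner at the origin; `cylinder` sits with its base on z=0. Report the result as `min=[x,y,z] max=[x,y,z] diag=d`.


A = translate([-7.6, -9.4, -11.4]) cylinder(h=9, r=5.3) → bbox [-12.9,-14.7,-11.4] .. [-2.3,-4.1,-2.4]
B = cube([4.5, 3.9, 6.5]) → bbox [0,0,0] .. [4.5,3.9,6.5]
lo = A.lo+B.lo = [-12.9+0, -14.7+0, -11.4+0] = [-12.900,-14.700,-11.400]
hi = A.hi+B.hi = [-2.3+4.5, -4.1+3.9, -2.4+6.5] = [2.200,-0.200,4.100]
diag = √(15.1²+14.5²+15.5²) = √678.51 = 26.048

min=[-12.900,-14.700,-11.400] max=[2.200,-0.200,4.100] diag=26.048


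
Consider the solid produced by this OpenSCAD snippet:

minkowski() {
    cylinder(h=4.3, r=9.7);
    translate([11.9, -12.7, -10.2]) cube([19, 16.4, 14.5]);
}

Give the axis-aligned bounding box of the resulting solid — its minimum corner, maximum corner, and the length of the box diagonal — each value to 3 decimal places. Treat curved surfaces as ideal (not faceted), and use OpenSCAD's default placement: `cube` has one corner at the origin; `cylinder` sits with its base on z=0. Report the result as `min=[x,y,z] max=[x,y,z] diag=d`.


A = translate([11.9, -12.7, -10.2]) cube([19, 16.4, 14.5]) → bbox [11.9,-12.7,-10.2] .. [30.9,3.7,4.3]
B = cylinder(h=4.3, r=9.7) → bbox [-9.7,-9.7,0] .. [9.7,9.7,4.3]
lo = A.lo+B.lo = [11.9-9.7, -12.7-9.7, -10.2+0] = [2.200,-22.400,-10.200]
hi = A.hi+B.hi = [30.9+9.7, 3.7+9.7, 4.3+4.3] = [40.600,13.400,8.600]
diag = √(38.4²+35.8²+18.8²) = √3109.64 = 55.764

min=[2.200,-22.400,-10.200] max=[40.600,13.400,8.600] diag=55.764


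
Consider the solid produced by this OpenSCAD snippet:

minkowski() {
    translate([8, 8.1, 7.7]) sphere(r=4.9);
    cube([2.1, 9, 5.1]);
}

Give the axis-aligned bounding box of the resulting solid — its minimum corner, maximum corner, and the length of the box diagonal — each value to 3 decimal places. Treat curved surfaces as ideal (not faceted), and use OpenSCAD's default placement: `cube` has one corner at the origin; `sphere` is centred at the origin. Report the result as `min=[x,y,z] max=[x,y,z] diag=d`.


A = translate([8, 8.1, 7.7]) sphere(r=4.9) → bbox [3.1,3.2,2.8] .. [12.9,13,12.6]
B = cube([2.1, 9, 5.1]) → bbox [0,0,0] .. [2.1,9,5.1]
lo = A.lo+B.lo = [3.1+0, 3.2+0, 2.8+0] = [3.100,3.200,2.800]
hi = A.hi+B.hi = [12.9+2.1, 13+9, 12.6+5.1] = [15.000,22.000,17.700]
diag = √(11.9²+18.8²+14.9²) = √717.06 = 26.778

min=[3.100,3.200,2.800] max=[15.000,22.000,17.700] diag=26.778


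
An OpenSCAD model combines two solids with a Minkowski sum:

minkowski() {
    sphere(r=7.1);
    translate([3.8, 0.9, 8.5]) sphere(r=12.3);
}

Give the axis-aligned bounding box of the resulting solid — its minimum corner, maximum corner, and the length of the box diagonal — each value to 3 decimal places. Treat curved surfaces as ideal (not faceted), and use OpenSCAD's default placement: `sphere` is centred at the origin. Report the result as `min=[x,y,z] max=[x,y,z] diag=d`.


A = translate([3.8, 0.9, 8.5]) sphere(r=12.3) → bbox [-8.5,-11.4,-3.8] .. [16.1,13.2,20.8]
B = sphere(r=7.1) → bbox [-7.1,-7.1,-7.1] .. [7.1,7.1,7.1]
lo = A.lo+B.lo = [-8.5-7.1, -11.4-7.1, -3.8-7.1] = [-15.600,-18.500,-10.900]
hi = A.hi+B.hi = [16.1+7.1, 13.2+7.1, 20.8+7.1] = [23.200,20.300,27.900]
diag = √(38.8²+38.8²+38.8²) = √4516.32 = 67.204

min=[-15.600,-18.500,-10.900] max=[23.200,20.300,27.900] diag=67.204


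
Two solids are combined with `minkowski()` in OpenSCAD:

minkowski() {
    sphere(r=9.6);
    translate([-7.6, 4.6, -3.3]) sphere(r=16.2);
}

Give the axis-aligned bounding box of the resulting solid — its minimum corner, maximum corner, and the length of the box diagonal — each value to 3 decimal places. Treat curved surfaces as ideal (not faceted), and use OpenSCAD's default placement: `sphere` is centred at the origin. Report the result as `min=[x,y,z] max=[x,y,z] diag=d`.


A = translate([-7.6, 4.6, -3.3]) sphere(r=16.2) → bbox [-23.8,-11.6,-19.5] .. [8.6,20.8,12.9]
B = sphere(r=9.6) → bbox [-9.6,-9.6,-9.6] .. [9.6,9.6,9.6]
lo = A.lo+B.lo = [-23.8-9.6, -11.6-9.6, -19.5-9.6] = [-33.400,-21.200,-29.100]
hi = A.hi+B.hi = [8.6+9.6, 20.8+9.6, 12.9+9.6] = [18.200,30.400,22.500]
diag = √(51.6²+51.6²+51.6²) = √7987.68 = 89.374

min=[-33.400,-21.200,-29.100] max=[18.200,30.400,22.500] diag=89.374


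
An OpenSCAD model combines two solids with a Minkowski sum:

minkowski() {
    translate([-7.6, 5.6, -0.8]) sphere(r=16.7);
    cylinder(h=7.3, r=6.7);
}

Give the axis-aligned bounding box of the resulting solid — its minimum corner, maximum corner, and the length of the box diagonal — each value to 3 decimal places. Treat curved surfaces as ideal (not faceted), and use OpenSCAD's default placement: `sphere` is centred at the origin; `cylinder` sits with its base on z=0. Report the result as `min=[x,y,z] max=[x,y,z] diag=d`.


A = translate([-7.6, 5.6, -0.8]) sphere(r=16.7) → bbox [-24.3,-11.1,-17.5] .. [9.1,22.3,15.9]
B = cylinder(h=7.3, r=6.7) → bbox [-6.7,-6.7,0] .. [6.7,6.7,7.3]
lo = A.lo+B.lo = [-24.3-6.7, -11.1-6.7, -17.5+0] = [-31.000,-17.800,-17.500]
hi = A.hi+B.hi = [9.1+6.7, 22.3+6.7, 15.9+7.3] = [15.800,29.000,23.200]
diag = √(46.8²+46.8²+40.7²) = √6036.97 = 77.698

min=[-31.000,-17.800,-17.500] max=[15.800,29.000,23.200] diag=77.698


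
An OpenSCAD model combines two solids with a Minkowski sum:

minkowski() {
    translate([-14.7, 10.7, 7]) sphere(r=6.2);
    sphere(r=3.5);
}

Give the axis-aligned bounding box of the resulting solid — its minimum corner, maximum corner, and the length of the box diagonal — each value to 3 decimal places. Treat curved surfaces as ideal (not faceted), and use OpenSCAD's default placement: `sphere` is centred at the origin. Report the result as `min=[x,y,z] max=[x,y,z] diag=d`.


min=[-24.400,1.000,-2.700] max=[-5.000,20.400,16.700] diag=33.602

A = translate([-14.7, 10.7, 7]) sphere(r=6.2) → bbox [-20.9,4.5,0.8] .. [-8.5,16.9,13.2]
B = sphere(r=3.5) → bbox [-3.5,-3.5,-3.5] .. [3.5,3.5,3.5]
lo = A.lo+B.lo = [-20.9-3.5, 4.5-3.5, 0.8-3.5] = [-24.400,1.000,-2.700]
hi = A.hi+B.hi = [-8.5+3.5, 16.9+3.5, 13.2+3.5] = [-5.000,20.400,16.700]
diag = √(19.4²+19.4²+19.4²) = √1129.08 = 33.602


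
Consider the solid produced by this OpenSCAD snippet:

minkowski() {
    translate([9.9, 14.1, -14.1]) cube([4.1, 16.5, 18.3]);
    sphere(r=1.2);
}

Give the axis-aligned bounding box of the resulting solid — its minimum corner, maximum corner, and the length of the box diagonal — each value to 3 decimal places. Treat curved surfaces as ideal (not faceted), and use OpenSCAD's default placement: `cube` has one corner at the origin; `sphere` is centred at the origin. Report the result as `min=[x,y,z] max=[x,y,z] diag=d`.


A = translate([9.9, 14.1, -14.1]) cube([4.1, 16.5, 18.3]) → bbox [9.9,14.1,-14.1] .. [14,30.6,4.2]
B = sphere(r=1.2) → bbox [-1.2,-1.2,-1.2] .. [1.2,1.2,1.2]
lo = A.lo+B.lo = [9.9-1.2, 14.1-1.2, -14.1-1.2] = [8.700,12.900,-15.300]
hi = A.hi+B.hi = [14+1.2, 30.6+1.2, 4.2+1.2] = [15.200,31.800,5.400]
diag = √(6.5²+18.9²+20.7²) = √827.95 = 28.774

min=[8.700,12.900,-15.300] max=[15.200,31.800,5.400] diag=28.774


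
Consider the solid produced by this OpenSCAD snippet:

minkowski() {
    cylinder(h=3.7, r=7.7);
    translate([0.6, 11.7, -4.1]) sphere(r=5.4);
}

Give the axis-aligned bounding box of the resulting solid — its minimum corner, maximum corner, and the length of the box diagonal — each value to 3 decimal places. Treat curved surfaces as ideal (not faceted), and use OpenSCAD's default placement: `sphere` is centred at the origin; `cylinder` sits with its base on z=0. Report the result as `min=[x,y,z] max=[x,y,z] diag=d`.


A = translate([0.6, 11.7, -4.1]) sphere(r=5.4) → bbox [-4.8,6.3,-9.5] .. [6,17.1,1.3]
B = cylinder(h=3.7, r=7.7) → bbox [-7.7,-7.7,0] .. [7.7,7.7,3.7]
lo = A.lo+B.lo = [-4.8-7.7, 6.3-7.7, -9.5+0] = [-12.500,-1.400,-9.500]
hi = A.hi+B.hi = [6+7.7, 17.1+7.7, 1.3+3.7] = [13.700,24.800,5.000]
diag = √(26.2²+26.2²+14.5²) = √1583.13 = 39.789

min=[-12.500,-1.400,-9.500] max=[13.700,24.800,5.000] diag=39.789


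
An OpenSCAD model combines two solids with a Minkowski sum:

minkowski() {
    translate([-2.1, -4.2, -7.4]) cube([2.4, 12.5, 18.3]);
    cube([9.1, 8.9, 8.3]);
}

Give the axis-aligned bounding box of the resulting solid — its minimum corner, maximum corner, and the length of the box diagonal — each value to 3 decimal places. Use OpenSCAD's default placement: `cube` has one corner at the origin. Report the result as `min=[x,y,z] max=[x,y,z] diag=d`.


min=[-2.100,-4.200,-7.400] max=[9.400,17.200,19.200] diag=36.025

A = translate([-2.1, -4.2, -7.4]) cube([2.4, 12.5, 18.3]) → bbox [-2.1,-4.2,-7.4] .. [0.3,8.3,10.9]
B = cube([9.1, 8.9, 8.3]) → bbox [0,0,0] .. [9.1,8.9,8.3]
lo = A.lo+B.lo = [-2.1+0, -4.2+0, -7.4+0] = [-2.100,-4.200,-7.400]
hi = A.hi+B.hi = [0.3+9.1, 8.3+8.9, 10.9+8.3] = [9.400,17.200,19.200]
diag = √(11.5²+21.4²+26.6²) = √1297.77 = 36.025


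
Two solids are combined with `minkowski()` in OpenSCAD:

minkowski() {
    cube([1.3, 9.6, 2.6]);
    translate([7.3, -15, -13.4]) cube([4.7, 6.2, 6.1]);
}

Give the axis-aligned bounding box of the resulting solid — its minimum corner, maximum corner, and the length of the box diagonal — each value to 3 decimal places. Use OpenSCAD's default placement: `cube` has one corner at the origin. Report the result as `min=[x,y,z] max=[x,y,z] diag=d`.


min=[7.300,-15.000,-13.400] max=[13.300,0.800,-4.700] diag=19.009

A = translate([7.3, -15, -13.4]) cube([4.7, 6.2, 6.1]) → bbox [7.3,-15,-13.4] .. [12,-8.8,-7.3]
B = cube([1.3, 9.6, 2.6]) → bbox [0,0,0] .. [1.3,9.6,2.6]
lo = A.lo+B.lo = [7.3+0, -15+0, -13.4+0] = [7.300,-15.000,-13.400]
hi = A.hi+B.hi = [12+1.3, -8.8+9.6, -7.3+2.6] = [13.300,0.800,-4.700]
diag = √(6²+15.8²+8.7²) = √361.33 = 19.009


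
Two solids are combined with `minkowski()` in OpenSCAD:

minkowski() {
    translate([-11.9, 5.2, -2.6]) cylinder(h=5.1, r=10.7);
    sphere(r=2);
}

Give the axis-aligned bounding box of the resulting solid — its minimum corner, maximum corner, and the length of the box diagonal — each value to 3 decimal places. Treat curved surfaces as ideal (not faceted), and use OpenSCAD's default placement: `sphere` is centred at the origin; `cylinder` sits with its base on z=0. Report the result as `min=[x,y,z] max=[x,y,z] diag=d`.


min=[-24.600,-7.500,-4.600] max=[0.800,17.900,4.500] diag=37.056

A = translate([-11.9, 5.2, -2.6]) cylinder(h=5.1, r=10.7) → bbox [-22.6,-5.5,-2.6] .. [-1.2,15.9,2.5]
B = sphere(r=2) → bbox [-2,-2,-2] .. [2,2,2]
lo = A.lo+B.lo = [-22.6-2, -5.5-2, -2.6-2] = [-24.600,-7.500,-4.600]
hi = A.hi+B.hi = [-1.2+2, 15.9+2, 2.5+2] = [0.800,17.900,4.500]
diag = √(25.4²+25.4²+9.1²) = √1373.13 = 37.056


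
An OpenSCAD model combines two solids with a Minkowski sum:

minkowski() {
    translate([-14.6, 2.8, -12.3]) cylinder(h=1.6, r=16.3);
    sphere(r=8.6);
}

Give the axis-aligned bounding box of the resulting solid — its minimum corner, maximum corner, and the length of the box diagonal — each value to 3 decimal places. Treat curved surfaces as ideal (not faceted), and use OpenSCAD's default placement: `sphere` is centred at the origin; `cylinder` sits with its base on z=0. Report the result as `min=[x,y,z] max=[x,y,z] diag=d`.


A = translate([-14.6, 2.8, -12.3]) cylinder(h=1.6, r=16.3) → bbox [-30.9,-13.5,-12.3] .. [1.7,19.1,-10.7]
B = sphere(r=8.6) → bbox [-8.6,-8.6,-8.6] .. [8.6,8.6,8.6]
lo = A.lo+B.lo = [-30.9-8.6, -13.5-8.6, -12.3-8.6] = [-39.500,-22.100,-20.900]
hi = A.hi+B.hi = [1.7+8.6, 19.1+8.6, -10.7+8.6] = [10.300,27.700,-2.100]
diag = √(49.8²+49.8²+18.8²) = √5313.52 = 72.894

min=[-39.500,-22.100,-20.900] max=[10.300,27.700,-2.100] diag=72.894


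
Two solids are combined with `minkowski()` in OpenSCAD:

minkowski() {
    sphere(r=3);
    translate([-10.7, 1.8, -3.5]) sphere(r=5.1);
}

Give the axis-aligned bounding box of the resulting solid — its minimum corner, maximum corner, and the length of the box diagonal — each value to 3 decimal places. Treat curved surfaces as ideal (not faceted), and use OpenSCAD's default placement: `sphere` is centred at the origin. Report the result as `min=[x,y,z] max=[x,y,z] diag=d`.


min=[-18.800,-6.300,-11.600] max=[-2.600,9.900,4.600] diag=28.059

A = translate([-10.7, 1.8, -3.5]) sphere(r=5.1) → bbox [-15.8,-3.3,-8.6] .. [-5.6,6.9,1.6]
B = sphere(r=3) → bbox [-3,-3,-3] .. [3,3,3]
lo = A.lo+B.lo = [-15.8-3, -3.3-3, -8.6-3] = [-18.800,-6.300,-11.600]
hi = A.hi+B.hi = [-5.6+3, 6.9+3, 1.6+3] = [-2.600,9.900,4.600]
diag = √(16.2²+16.2²+16.2²) = √787.32 = 28.059


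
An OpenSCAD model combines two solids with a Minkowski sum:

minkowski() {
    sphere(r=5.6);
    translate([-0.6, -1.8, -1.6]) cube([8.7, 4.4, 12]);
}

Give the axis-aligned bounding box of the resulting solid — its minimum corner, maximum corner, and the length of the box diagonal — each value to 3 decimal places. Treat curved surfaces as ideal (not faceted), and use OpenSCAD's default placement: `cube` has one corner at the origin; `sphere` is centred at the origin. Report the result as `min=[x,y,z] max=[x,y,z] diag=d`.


min=[-6.200,-7.400,-7.200] max=[13.700,8.200,16.000] diag=34.316

A = translate([-0.6, -1.8, -1.6]) cube([8.7, 4.4, 12]) → bbox [-0.6,-1.8,-1.6] .. [8.1,2.6,10.4]
B = sphere(r=5.6) → bbox [-5.6,-5.6,-5.6] .. [5.6,5.6,5.6]
lo = A.lo+B.lo = [-0.6-5.6, -1.8-5.6, -1.6-5.6] = [-6.200,-7.400,-7.200]
hi = A.hi+B.hi = [8.1+5.6, 2.6+5.6, 10.4+5.6] = [13.700,8.200,16.000]
diag = √(19.9²+15.6²+23.2²) = √1177.61 = 34.316
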